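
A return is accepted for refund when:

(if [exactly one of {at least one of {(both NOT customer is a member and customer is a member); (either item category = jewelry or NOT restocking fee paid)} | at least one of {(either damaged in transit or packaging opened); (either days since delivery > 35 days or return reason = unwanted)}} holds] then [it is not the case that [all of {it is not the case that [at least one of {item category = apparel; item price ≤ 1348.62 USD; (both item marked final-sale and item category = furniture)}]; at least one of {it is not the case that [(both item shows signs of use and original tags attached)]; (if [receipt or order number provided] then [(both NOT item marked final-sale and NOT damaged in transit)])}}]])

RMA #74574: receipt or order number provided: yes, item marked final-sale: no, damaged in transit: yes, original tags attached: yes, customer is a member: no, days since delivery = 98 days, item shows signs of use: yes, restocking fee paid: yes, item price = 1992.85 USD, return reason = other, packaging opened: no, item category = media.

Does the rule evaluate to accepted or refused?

Atomic conditions:
  NOT customer is a member: no → true
  customer is a member: no → false
  item category = jewelry: media == jewelry is false
  NOT restocking fee paid: yes → false
  damaged in transit: yes → true
  packaging opened: no → false
  days since delivery > 35 days: 98 > 35 is true
  return reason = unwanted: other == unwanted is false
  item category = apparel: media == apparel is false
  item price ≤ 1348.62 USD: 1992.85 ≤ 1348.62 is false
  item marked final-sale: no → false
  item category = furniture: media == furniture is false
  item shows signs of use: yes → true
  original tags attached: yes → true
  receipt or order number provided: yes → true
  NOT item marked final-sale: no → true
  NOT damaged in transit: yes → false
Combine:
[1.1.1] true AND false = false
[1.1.2] false OR false = false
[1.1] false OR false = false
[1.2.1] true OR false = true
[1.2.2] true OR false = true
[1.2] true OR true = true
[1] exactly-one(false, true) = true
[2.1.1.1.3] false AND false = false
[2.1.1.1] false OR false OR false = false
[2.1.1] NOT false = true
[2.1.2.1.1] true AND true = true
[2.1.2.1] NOT true = false
[2.1.2.2.2] true AND false = false
[2.1.2.2] true → false = false
[2.1.2] false OR false = false
[2.1] true AND false = false
[2] NOT false = true
[root] true → true = true
Overall: true → accepted

Accepted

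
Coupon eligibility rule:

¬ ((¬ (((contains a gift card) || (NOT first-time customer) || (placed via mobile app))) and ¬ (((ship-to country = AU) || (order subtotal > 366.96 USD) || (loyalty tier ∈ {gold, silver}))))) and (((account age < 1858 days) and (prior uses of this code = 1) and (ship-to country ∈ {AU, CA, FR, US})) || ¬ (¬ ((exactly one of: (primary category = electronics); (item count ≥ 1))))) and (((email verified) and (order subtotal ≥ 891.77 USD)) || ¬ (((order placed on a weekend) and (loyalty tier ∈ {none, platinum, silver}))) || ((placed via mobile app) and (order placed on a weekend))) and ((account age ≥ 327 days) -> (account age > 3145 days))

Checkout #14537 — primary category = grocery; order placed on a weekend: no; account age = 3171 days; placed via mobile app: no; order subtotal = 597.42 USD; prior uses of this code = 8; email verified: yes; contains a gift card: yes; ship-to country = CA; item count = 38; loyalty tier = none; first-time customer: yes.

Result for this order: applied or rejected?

Applied

Atomic conditions:
  contains a gift card: yes → true
  NOT first-time customer: yes → false
  placed via mobile app: no → false
  ship-to country = AU: CA == AU is false
  order subtotal > 366.96 USD: 597.42 > 366.96 is true
  loyalty tier ∈ {gold, silver}: none is not in the set → false
  account age < 1858 days: 3171 < 1858 is false
  prior uses of this code = 1: 8 == 1 is false
  ship-to country ∈ {AU, CA, FR, US}: CA is in the set → true
  primary category = electronics: grocery == electronics is false
  item count ≥ 1: 38 ≥ 1 is true
  email verified: yes → true
  order subtotal ≥ 891.77 USD: 597.42 ≥ 891.77 is false
  order placed on a weekend: no → false
  loyalty tier ∈ {none, platinum, silver}: none is in the set → true
  account age ≥ 327 days: 3171 ≥ 327 is true
  account age > 3145 days: 3171 > 3145 is true
Combine:
[1.1.1.1] true OR false OR false = true
[1.1.1] NOT true = false
[1.1.2.1] false OR true OR false = true
[1.1.2] NOT true = false
[1.1] false AND false = false
[1] NOT false = true
[2.1] false AND false AND true = false
[2.2.1.1] exactly-one(false, true) = true
[2.2.1] NOT true = false
[2.2] NOT false = true
[2] false OR true = true
[3.1] true AND false = false
[3.2.1] false AND true = false
[3.2] NOT false = true
[3.3] false AND false = false
[3] false OR true OR false = true
[4] true → true = true
[root] true AND true AND true AND true = true
Overall: true → applied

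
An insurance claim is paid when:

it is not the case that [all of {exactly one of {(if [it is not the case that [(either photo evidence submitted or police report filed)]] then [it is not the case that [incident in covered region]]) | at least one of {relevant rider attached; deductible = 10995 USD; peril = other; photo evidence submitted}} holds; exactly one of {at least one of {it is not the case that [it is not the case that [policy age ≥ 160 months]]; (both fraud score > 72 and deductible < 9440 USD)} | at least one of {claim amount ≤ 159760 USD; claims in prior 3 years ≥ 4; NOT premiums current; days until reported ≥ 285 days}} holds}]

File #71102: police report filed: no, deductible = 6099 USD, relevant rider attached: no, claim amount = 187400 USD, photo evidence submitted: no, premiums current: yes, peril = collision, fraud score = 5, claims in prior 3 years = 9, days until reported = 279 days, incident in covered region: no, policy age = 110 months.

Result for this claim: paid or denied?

Denied

Atomic conditions:
  photo evidence submitted: no → false
  police report filed: no → false
  incident in covered region: no → false
  relevant rider attached: no → false
  deductible = 10995 USD: 6099 == 10995 is false
  peril = other: collision == other is false
  policy age ≥ 160 months: 110 ≥ 160 is false
  fraud score > 72: 5 > 72 is false
  deductible < 9440 USD: 6099 < 9440 is true
  claim amount ≤ 159760 USD: 187400 ≤ 159760 is false
  claims in prior 3 years ≥ 4: 9 ≥ 4 is true
  NOT premiums current: yes → false
  days until reported ≥ 285 days: 279 ≥ 285 is false
Combine:
[1.1.1.1.1] false OR false = false
[1.1.1.1] NOT false = true
[1.1.1.2] NOT false = true
[1.1.1] true → true = true
[1.1.2] false OR false OR false OR false = false
[1.1] exactly-one(true, false) = true
[1.2.1.1.1] NOT false = true
[1.2.1.1] NOT true = false
[1.2.1.2] false AND true = false
[1.2.1] false OR false = false
[1.2.2] false OR true OR false OR false = true
[1.2] exactly-one(false, true) = true
[1] true AND true = true
[root] NOT true = false
Overall: false → denied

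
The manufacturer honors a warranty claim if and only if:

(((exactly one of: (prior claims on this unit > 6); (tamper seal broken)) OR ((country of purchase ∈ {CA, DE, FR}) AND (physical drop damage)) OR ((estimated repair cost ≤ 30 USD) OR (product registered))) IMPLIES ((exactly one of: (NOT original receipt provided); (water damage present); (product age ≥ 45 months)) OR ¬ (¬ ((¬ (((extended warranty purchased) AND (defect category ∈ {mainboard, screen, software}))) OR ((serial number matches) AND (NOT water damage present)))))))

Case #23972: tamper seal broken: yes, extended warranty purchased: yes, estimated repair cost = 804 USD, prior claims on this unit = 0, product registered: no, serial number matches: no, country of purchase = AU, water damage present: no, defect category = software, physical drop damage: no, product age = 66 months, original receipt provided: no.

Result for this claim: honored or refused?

Atomic conditions:
  prior claims on this unit > 6: 0 > 6 is false
  tamper seal broken: yes → true
  country of purchase ∈ {CA, DE, FR}: AU is not in the set → false
  physical drop damage: no → false
  estimated repair cost ≤ 30 USD: 804 ≤ 30 is false
  product registered: no → false
  NOT original receipt provided: no → true
  water damage present: no → false
  product age ≥ 45 months: 66 ≥ 45 is true
  extended warranty purchased: yes → true
  defect category ∈ {mainboard, screen, software}: software is in the set → true
  serial number matches: no → false
  NOT water damage present: no → true
Combine:
[1.1] exactly-one(false, true) = true
[1.2] false AND false = false
[1.3] false OR false = false
[1] true OR false OR false = true
[2.1] exactly-one(true, false, true) = false
[2.2.1.1.1.1] true AND true = true
[2.2.1.1.1] NOT true = false
[2.2.1.1.2] false AND true = false
[2.2.1.1] false OR false = false
[2.2.1] NOT false = true
[2.2] NOT true = false
[2] false OR false = false
[root] true → false = false
Overall: false → refused

Refused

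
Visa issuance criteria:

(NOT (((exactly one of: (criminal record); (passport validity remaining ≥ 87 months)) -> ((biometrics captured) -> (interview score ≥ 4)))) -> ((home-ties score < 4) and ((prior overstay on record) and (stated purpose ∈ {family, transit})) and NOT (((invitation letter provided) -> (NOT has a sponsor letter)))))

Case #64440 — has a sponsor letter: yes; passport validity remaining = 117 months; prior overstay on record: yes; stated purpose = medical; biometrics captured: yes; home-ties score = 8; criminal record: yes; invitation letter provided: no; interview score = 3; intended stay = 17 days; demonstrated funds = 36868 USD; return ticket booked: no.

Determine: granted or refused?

Granted

Atomic conditions:
  criminal record: yes → true
  passport validity remaining ≥ 87 months: 117 ≥ 87 is true
  biometrics captured: yes → true
  interview score ≥ 4: 3 ≥ 4 is false
  home-ties score < 4: 8 < 4 is false
  prior overstay on record: yes → true
  stated purpose ∈ {family, transit}: medical is not in the set → false
  invitation letter provided: no → false
  NOT has a sponsor letter: yes → false
Combine:
[1.1.1] exactly-one(true, true) = false
[1.1.2] true → false = false
[1.1] false → false (antecedent false ⇒ implication holds) = true
[1] NOT true = false
[2.2] true AND false = false
[2.3.1] false → false (antecedent false ⇒ implication holds) = true
[2.3] NOT true = false
[2] false AND false AND false = false
[root] false → false (antecedent false ⇒ implication holds) = true
Overall: true → granted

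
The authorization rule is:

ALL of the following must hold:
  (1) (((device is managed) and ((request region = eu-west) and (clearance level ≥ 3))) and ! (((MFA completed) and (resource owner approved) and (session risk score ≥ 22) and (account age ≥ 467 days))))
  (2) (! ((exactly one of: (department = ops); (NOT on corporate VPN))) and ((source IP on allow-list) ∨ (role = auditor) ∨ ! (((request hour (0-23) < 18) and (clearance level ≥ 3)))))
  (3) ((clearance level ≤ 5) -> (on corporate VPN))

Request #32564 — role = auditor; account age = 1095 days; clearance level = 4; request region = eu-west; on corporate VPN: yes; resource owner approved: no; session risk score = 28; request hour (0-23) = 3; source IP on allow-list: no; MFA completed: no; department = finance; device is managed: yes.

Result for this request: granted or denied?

Granted

Atomic conditions:
  device is managed: yes → true
  request region = eu-west: eu-west == eu-west is true
  clearance level ≥ 3: 4 ≥ 3 is true
  MFA completed: no → false
  resource owner approved: no → false
  session risk score ≥ 22: 28 ≥ 22 is true
  account age ≥ 467 days: 1095 ≥ 467 is true
  department = ops: finance == ops is false
  NOT on corporate VPN: yes → false
  source IP on allow-list: no → false
  role = auditor: auditor == auditor is true
  request hour (0-23) < 18: 3 < 18 is true
  clearance level ≤ 5: 4 ≤ 5 is true
  on corporate VPN: yes → true
Combine:
[1.1.2] true AND true = true
[1.1] true AND true = true
[1.2.1] false AND false AND true AND true = false
[1.2] NOT false = true
[1] true AND true = true
[2.1.1] exactly-one(false, false) = false
[2.1] NOT false = true
[2.2.3.1] true AND true = true
[2.2.3] NOT true = false
[2.2] false OR true OR false = true
[2] true AND true = true
[3] true → true = true
[root] true AND true AND true = true
Overall: true → granted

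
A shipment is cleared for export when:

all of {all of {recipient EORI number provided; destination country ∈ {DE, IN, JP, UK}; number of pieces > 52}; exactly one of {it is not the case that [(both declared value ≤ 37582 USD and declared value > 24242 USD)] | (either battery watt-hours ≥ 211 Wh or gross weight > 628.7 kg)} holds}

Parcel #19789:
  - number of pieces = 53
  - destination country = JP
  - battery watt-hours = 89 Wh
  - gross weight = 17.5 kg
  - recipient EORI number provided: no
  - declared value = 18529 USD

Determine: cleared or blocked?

Atomic conditions:
  recipient EORI number provided: no → false
  destination country ∈ {DE, IN, JP, UK}: JP is in the set → true
  number of pieces > 52: 53 > 52 is true
  declared value ≤ 37582 USD: 18529 ≤ 37582 is true
  declared value > 24242 USD: 18529 > 24242 is false
  battery watt-hours ≥ 211 Wh: 89 ≥ 211 is false
  gross weight > 628.7 kg: 17.5 > 628.7 is false
Combine:
[1] false AND true AND true = false
[2.1.1] true AND false = false
[2.1] NOT false = true
[2.2] false OR false = false
[2] exactly-one(true, false) = true
[root] false AND true = false
Overall: false → blocked

Blocked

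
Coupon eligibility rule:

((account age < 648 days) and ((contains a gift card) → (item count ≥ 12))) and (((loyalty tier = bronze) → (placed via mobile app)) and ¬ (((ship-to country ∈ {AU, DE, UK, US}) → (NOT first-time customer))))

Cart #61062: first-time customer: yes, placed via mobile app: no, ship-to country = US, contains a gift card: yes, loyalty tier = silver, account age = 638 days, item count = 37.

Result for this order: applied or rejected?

Applied

Atomic conditions:
  account age < 648 days: 638 < 648 is true
  contains a gift card: yes → true
  item count ≥ 12: 37 ≥ 12 is true
  loyalty tier = bronze: silver == bronze is false
  placed via mobile app: no → false
  ship-to country ∈ {AU, DE, UK, US}: US is in the set → true
  NOT first-time customer: yes → false
Combine:
[1.2] true → true = true
[1] true AND true = true
[2.1] false → false (antecedent false ⇒ implication holds) = true
[2.2.1] true → false = false
[2.2] NOT false = true
[2] true AND true = true
[root] true AND true = true
Overall: true → applied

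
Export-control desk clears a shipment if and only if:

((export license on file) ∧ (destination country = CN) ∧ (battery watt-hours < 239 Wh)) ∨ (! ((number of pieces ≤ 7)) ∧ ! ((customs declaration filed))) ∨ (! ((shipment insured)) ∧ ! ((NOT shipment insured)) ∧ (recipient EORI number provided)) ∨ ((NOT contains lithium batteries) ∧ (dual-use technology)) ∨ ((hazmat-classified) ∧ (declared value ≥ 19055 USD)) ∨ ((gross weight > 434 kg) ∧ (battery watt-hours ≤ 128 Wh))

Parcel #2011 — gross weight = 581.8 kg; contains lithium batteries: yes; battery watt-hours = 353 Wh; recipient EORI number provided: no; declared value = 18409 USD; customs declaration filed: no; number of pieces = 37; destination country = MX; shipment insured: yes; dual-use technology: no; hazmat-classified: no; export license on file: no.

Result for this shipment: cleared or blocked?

Atomic conditions:
  export license on file: no → false
  destination country = CN: MX == CN is false
  battery watt-hours < 239 Wh: 353 < 239 is false
  number of pieces ≤ 7: 37 ≤ 7 is false
  customs declaration filed: no → false
  shipment insured: yes → true
  NOT shipment insured: yes → false
  recipient EORI number provided: no → false
  NOT contains lithium batteries: yes → false
  dual-use technology: no → false
  hazmat-classified: no → false
  declared value ≥ 19055 USD: 18409 ≥ 19055 is false
  gross weight > 434 kg: 581.8 > 434 is true
  battery watt-hours ≤ 128 Wh: 353 ≤ 128 is false
Combine:
[1] false AND false AND false = false
[2.1] NOT false = true
[2.2] NOT false = true
[2] true AND true = true
[3.1] NOT true = false
[3.2] NOT false = true
[3] false AND true AND false = false
[4] false AND false = false
[5] false AND false = false
[6] true AND false = false
[root] false OR true OR false OR false OR false OR false = true
Overall: true → cleared

Cleared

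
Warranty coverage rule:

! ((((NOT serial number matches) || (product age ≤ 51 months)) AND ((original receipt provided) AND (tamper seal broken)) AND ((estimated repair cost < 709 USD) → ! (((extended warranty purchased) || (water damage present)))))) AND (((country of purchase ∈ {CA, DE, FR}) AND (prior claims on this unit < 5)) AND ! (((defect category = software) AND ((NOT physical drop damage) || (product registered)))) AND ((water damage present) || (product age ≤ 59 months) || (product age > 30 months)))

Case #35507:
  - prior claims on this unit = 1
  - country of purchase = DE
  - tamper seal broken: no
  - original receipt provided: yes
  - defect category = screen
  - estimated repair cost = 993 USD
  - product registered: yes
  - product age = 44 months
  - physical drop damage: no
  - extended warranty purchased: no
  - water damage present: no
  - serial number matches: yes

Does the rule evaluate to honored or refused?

Honored

Atomic conditions:
  NOT serial number matches: yes → false
  product age ≤ 51 months: 44 ≤ 51 is true
  original receipt provided: yes → true
  tamper seal broken: no → false
  estimated repair cost < 709 USD: 993 < 709 is false
  extended warranty purchased: no → false
  water damage present: no → false
  country of purchase ∈ {CA, DE, FR}: DE is in the set → true
  prior claims on this unit < 5: 1 < 5 is true
  defect category = software: screen == software is false
  NOT physical drop damage: no → true
  product registered: yes → true
  product age ≤ 59 months: 44 ≤ 59 is true
  product age > 30 months: 44 > 30 is true
Combine:
[1.1.1] false OR true = true
[1.1.2] true AND false = false
[1.1.3.2.1] false OR false = false
[1.1.3.2] NOT false = true
[1.1.3] false → true (antecedent false ⇒ implication holds) = true
[1.1] true AND false AND true = false
[1] NOT false = true
[2.1] true AND true = true
[2.2.1.2] true OR true = true
[2.2.1] false AND true = false
[2.2] NOT false = true
[2.3] false OR true OR true = true
[2] true AND true AND true = true
[root] true AND true = true
Overall: true → honored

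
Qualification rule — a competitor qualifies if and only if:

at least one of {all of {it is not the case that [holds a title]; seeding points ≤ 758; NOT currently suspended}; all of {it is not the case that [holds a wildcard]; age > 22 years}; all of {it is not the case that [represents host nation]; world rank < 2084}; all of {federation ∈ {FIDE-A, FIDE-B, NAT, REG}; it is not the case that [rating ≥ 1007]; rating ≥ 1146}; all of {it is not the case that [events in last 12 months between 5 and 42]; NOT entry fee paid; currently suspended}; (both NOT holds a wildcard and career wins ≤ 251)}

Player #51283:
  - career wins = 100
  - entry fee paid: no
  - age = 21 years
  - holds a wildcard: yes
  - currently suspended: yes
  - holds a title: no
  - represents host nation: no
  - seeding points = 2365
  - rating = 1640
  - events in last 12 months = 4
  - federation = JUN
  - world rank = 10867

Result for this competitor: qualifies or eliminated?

Qualifies

Atomic conditions:
  holds a title: no → false
  seeding points ≤ 758: 2365 ≤ 758 is false
  NOT currently suspended: yes → false
  holds a wildcard: yes → true
  age > 22 years: 21 > 22 is false
  represents host nation: no → false
  world rank < 2084: 10867 < 2084 is false
  federation ∈ {FIDE-A, FIDE-B, NAT, REG}: JUN is not in the set → false
  rating ≥ 1007: 1640 ≥ 1007 is true
  rating ≥ 1146: 1640 ≥ 1146 is true
  events in last 12 months between 5 and 42: 4 in [5, 42] is false
  NOT entry fee paid: no → true
  currently suspended: yes → true
  NOT holds a wildcard: yes → false
  career wins ≤ 251: 100 ≤ 251 is true
Combine:
[1.1] NOT false = true
[1] true AND false AND false = false
[2.1] NOT true = false
[2] false AND false = false
[3.1] NOT false = true
[3] true AND false = false
[4.2] NOT true = false
[4] false AND false AND true = false
[5.1] NOT false = true
[5] true AND true AND true = true
[6] false AND true = false
[root] false OR false OR false OR false OR true OR false = true
Overall: true → qualifies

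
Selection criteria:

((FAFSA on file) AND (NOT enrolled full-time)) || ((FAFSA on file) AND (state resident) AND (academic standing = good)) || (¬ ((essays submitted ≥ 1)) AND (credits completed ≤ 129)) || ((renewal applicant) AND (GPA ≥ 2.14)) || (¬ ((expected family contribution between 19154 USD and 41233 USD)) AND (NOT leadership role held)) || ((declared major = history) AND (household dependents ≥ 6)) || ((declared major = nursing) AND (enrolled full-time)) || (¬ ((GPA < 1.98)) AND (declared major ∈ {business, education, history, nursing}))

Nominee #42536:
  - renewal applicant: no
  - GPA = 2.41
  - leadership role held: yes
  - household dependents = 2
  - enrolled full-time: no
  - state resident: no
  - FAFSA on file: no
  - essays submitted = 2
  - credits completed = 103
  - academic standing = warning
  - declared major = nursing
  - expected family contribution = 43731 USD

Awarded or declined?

Atomic conditions:
  FAFSA on file: no → false
  NOT enrolled full-time: no → true
  state resident: no → false
  academic standing = good: warning == good is false
  essays submitted ≥ 1: 2 ≥ 1 is true
  credits completed ≤ 129: 103 ≤ 129 is true
  renewal applicant: no → false
  GPA ≥ 2.14: 2.41 ≥ 2.14 is true
  expected family contribution between 19154 USD and 41233 USD: 43731 in [19154, 41233] is false
  NOT leadership role held: yes → false
  declared major = history: nursing == history is false
  household dependents ≥ 6: 2 ≥ 6 is false
  declared major = nursing: nursing == nursing is true
  enrolled full-time: no → false
  GPA < 1.98: 2.41 < 1.98 is false
  declared major ∈ {business, education, history, nursing}: nursing is in the set → true
Combine:
[1] false AND true = false
[2] false AND false AND false = false
[3.1] NOT true = false
[3] false AND true = false
[4] false AND true = false
[5.1] NOT false = true
[5] true AND false = false
[6] false AND false = false
[7] true AND false = false
[8.1] NOT false = true
[8] true AND true = true
[root] false OR false OR false OR false OR false OR false OR false OR true = true
Overall: true → awarded

Awarded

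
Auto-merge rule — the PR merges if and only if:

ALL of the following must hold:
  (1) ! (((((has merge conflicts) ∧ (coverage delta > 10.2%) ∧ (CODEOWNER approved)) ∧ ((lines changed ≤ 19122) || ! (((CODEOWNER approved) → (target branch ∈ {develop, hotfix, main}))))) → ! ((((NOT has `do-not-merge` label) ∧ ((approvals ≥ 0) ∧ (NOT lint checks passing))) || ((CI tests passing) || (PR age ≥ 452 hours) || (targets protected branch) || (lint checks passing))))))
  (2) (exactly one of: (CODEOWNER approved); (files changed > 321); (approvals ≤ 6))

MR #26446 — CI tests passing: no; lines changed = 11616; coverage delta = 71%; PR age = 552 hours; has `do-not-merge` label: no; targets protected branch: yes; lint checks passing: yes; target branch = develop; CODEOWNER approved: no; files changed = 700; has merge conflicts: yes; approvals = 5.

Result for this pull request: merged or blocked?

Atomic conditions:
  has merge conflicts: yes → true
  coverage delta > 10.2%: 71 > 10.2 is true
  CODEOWNER approved: no → false
  lines changed ≤ 19122: 11616 ≤ 19122 is true
  target branch ∈ {develop, hotfix, main}: develop is in the set → true
  NOT has `do-not-merge` label: no → true
  approvals ≥ 0: 5 ≥ 0 is true
  NOT lint checks passing: yes → false
  CI tests passing: no → false
  PR age ≥ 452 hours: 552 ≥ 452 is true
  targets protected branch: yes → true
  lint checks passing: yes → true
  files changed > 321: 700 > 321 is true
  approvals ≤ 6: 5 ≤ 6 is true
Combine:
[1.1.1.1] true AND true AND false = false
[1.1.1.2.2.1] false → true (antecedent false ⇒ implication holds) = true
[1.1.1.2.2] NOT true = false
[1.1.1.2] true OR false = true
[1.1.1] false AND true = false
[1.1.2.1.1.2] true AND false = false
[1.1.2.1.1] true AND false = false
[1.1.2.1.2] false OR true OR true OR true = true
[1.1.2.1] false OR true = true
[1.1.2] NOT true = false
[1.1] false → false (antecedent false ⇒ implication holds) = true
[1] NOT true = false
[2] exactly-one(false, true, true) = false
[root] false AND false = false
Overall: false → blocked

Blocked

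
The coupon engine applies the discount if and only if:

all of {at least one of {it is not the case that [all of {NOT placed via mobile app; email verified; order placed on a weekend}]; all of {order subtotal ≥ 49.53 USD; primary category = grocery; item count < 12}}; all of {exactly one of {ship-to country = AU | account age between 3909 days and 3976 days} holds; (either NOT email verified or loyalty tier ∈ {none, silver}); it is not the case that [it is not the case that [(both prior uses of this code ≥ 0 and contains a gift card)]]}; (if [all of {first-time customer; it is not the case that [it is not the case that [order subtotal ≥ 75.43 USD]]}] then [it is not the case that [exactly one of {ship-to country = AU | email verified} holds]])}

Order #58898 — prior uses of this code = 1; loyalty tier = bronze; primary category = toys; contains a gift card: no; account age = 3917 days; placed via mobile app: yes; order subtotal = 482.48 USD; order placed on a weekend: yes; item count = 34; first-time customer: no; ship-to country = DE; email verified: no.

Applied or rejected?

Atomic conditions:
  NOT placed via mobile app: yes → false
  email verified: no → false
  order placed on a weekend: yes → true
  order subtotal ≥ 49.53 USD: 482.48 ≥ 49.53 is true
  primary category = grocery: toys == grocery is false
  item count < 12: 34 < 12 is false
  ship-to country = AU: DE == AU is false
  account age between 3909 days and 3976 days: 3917 in [3909, 3976] is true
  NOT email verified: no → true
  loyalty tier ∈ {none, silver}: bronze is not in the set → false
  prior uses of this code ≥ 0: 1 ≥ 0 is true
  contains a gift card: no → false
  first-time customer: no → false
  order subtotal ≥ 75.43 USD: 482.48 ≥ 75.43 is true
Combine:
[1.1.1] false AND false AND true = false
[1.1] NOT false = true
[1.2] true AND false AND false = false
[1] true OR false = true
[2.1] exactly-one(false, true) = true
[2.2] true OR false = true
[2.3.1.1] true AND false = false
[2.3.1] NOT false = true
[2.3] NOT true = false
[2] true AND true AND false = false
[3.1.2.1] NOT true = false
[3.1.2] NOT false = true
[3.1] false AND true = false
[3.2.1] exactly-one(false, false) = false
[3.2] NOT false = true
[3] false → true (antecedent false ⇒ implication holds) = true
[root] true AND false AND true = false
Overall: false → rejected

Rejected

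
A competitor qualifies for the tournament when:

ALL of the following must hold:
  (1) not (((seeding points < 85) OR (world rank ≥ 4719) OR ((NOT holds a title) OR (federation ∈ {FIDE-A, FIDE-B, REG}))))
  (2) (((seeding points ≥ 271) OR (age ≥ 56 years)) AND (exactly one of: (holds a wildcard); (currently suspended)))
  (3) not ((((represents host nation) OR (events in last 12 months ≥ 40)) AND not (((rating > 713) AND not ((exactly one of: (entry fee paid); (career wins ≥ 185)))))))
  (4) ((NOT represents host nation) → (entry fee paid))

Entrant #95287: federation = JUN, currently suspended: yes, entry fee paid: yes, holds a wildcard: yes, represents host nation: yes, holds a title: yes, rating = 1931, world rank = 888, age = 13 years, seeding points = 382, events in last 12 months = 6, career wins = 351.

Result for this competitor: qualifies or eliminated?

Atomic conditions:
  seeding points < 85: 382 < 85 is false
  world rank ≥ 4719: 888 ≥ 4719 is false
  NOT holds a title: yes → false
  federation ∈ {FIDE-A, FIDE-B, REG}: JUN is not in the set → false
  seeding points ≥ 271: 382 ≥ 271 is true
  age ≥ 56 years: 13 ≥ 56 is false
  holds a wildcard: yes → true
  currently suspended: yes → true
  represents host nation: yes → true
  events in last 12 months ≥ 40: 6 ≥ 40 is false
  rating > 713: 1931 > 713 is true
  entry fee paid: yes → true
  career wins ≥ 185: 351 ≥ 185 is true
  NOT represents host nation: yes → false
Combine:
[1.1.3] false OR false = false
[1.1] false OR false OR false = false
[1] NOT false = true
[2.1] true OR false = true
[2.2] exactly-one(true, true) = false
[2] true AND false = false
[3.1.1] true OR false = true
[3.1.2.1.2.1] exactly-one(true, true) = false
[3.1.2.1.2] NOT false = true
[3.1.2.1] true AND true = true
[3.1.2] NOT true = false
[3.1] true AND false = false
[3] NOT false = true
[4] false → true (antecedent false ⇒ implication holds) = true
[root] true AND false AND true AND true = false
Overall: false → eliminated

Eliminated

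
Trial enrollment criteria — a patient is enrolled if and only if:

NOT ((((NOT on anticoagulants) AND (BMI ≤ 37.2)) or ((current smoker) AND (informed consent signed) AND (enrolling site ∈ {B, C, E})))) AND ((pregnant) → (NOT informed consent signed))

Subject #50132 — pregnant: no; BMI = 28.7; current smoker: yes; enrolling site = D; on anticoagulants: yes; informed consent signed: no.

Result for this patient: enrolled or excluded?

Atomic conditions:
  NOT on anticoagulants: yes → false
  BMI ≤ 37.2: 28.7 ≤ 37.2 is true
  current smoker: yes → true
  informed consent signed: no → false
  enrolling site ∈ {B, C, E}: D is not in the set → false
  pregnant: no → false
  NOT informed consent signed: no → true
Combine:
[1.1.1] false AND true = false
[1.1.2] true AND false AND false = false
[1.1] false OR false = false
[1] NOT false = true
[2] false → true (antecedent false ⇒ implication holds) = true
[root] true AND true = true
Overall: true → enrolled

Enrolled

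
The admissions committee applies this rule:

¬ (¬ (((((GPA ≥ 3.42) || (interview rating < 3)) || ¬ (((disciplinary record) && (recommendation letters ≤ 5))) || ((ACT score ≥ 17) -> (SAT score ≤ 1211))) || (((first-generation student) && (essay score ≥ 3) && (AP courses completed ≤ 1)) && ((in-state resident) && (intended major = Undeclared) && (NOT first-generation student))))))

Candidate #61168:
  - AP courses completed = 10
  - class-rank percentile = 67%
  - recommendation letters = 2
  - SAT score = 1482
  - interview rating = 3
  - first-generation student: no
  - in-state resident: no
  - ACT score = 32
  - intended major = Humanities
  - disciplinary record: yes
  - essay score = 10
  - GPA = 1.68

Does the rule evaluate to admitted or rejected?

Atomic conditions:
  GPA ≥ 3.42: 1.68 ≥ 3.42 is false
  interview rating < 3: 3 < 3 is false
  disciplinary record: yes → true
  recommendation letters ≤ 5: 2 ≤ 5 is true
  ACT score ≥ 17: 32 ≥ 17 is true
  SAT score ≤ 1211: 1482 ≤ 1211 is false
  first-generation student: no → false
  essay score ≥ 3: 10 ≥ 3 is true
  AP courses completed ≤ 1: 10 ≤ 1 is false
  in-state resident: no → false
  intended major = Undeclared: Humanities == Undeclared is false
  NOT first-generation student: no → true
Combine:
[1.1.1.1] false OR false = false
[1.1.1.2.1] true AND true = true
[1.1.1.2] NOT true = false
[1.1.1.3] true → false = false
[1.1.1] false OR false OR false = false
[1.1.2.1] false AND true AND false = false
[1.1.2.2] false AND false AND true = false
[1.1.2] false AND false = false
[1.1] false OR false = false
[1] NOT false = true
[root] NOT true = false
Overall: false → rejected

Rejected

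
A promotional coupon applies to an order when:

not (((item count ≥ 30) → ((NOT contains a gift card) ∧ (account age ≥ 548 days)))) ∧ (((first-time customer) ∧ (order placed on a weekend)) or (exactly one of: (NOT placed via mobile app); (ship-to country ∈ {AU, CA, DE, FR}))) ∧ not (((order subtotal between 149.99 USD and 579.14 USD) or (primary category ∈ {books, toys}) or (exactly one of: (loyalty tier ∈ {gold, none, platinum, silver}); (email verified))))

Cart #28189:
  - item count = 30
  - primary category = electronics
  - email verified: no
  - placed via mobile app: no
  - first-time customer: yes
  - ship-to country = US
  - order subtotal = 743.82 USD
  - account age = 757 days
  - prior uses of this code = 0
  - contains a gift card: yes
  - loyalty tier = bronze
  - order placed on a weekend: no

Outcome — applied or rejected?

Applied

Atomic conditions:
  item count ≥ 30: 30 ≥ 30 is true
  NOT contains a gift card: yes → false
  account age ≥ 548 days: 757 ≥ 548 is true
  first-time customer: yes → true
  order placed on a weekend: no → false
  NOT placed via mobile app: no → true
  ship-to country ∈ {AU, CA, DE, FR}: US is not in the set → false
  order subtotal between 149.99 USD and 579.14 USD: 743.82 in [149.99, 579.14] is false
  primary category ∈ {books, toys}: electronics is not in the set → false
  loyalty tier ∈ {gold, none, platinum, silver}: bronze is not in the set → false
  email verified: no → false
Combine:
[1.1.2] false AND true = false
[1.1] true → false = false
[1] NOT false = true
[2.1] true AND false = false
[2.2] exactly-one(true, false) = true
[2] false OR true = true
[3.1.3] exactly-one(false, false) = false
[3.1] false OR false OR false = false
[3] NOT false = true
[root] true AND true AND true = true
Overall: true → applied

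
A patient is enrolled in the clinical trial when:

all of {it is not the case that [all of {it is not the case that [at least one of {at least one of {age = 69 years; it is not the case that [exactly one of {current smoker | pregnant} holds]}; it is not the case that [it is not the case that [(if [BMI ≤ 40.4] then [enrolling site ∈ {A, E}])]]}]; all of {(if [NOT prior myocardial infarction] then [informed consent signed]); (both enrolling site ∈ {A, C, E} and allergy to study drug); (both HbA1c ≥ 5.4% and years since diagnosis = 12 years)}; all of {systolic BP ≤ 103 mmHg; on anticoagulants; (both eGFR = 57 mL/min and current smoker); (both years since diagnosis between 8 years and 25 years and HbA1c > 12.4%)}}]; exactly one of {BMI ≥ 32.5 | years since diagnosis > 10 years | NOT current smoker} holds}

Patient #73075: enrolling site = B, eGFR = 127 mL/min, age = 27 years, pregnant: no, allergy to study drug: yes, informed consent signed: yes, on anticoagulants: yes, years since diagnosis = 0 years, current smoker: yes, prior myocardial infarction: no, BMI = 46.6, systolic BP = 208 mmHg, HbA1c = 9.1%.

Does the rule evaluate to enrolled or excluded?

Atomic conditions:
  age = 69 years: 27 == 69 is false
  current smoker: yes → true
  pregnant: no → false
  BMI ≤ 40.4: 46.6 ≤ 40.4 is false
  enrolling site ∈ {A, E}: B is not in the set → false
  NOT prior myocardial infarction: no → true
  informed consent signed: yes → true
  enrolling site ∈ {A, C, E}: B is not in the set → false
  allergy to study drug: yes → true
  HbA1c ≥ 5.4%: 9.1 ≥ 5.4 is true
  years since diagnosis = 12 years: 0 == 12 is false
  systolic BP ≤ 103 mmHg: 208 ≤ 103 is false
  on anticoagulants: yes → true
  eGFR = 57 mL/min: 127 == 57 is false
  years since diagnosis between 8 years and 25 years: 0 in [8, 25] is false
  HbA1c > 12.4%: 9.1 > 12.4 is false
  BMI ≥ 32.5: 46.6 ≥ 32.5 is true
  years since diagnosis > 10 years: 0 > 10 is false
  NOT current smoker: yes → false
Combine:
[1.1.1.1.1.2.1] exactly-one(true, false) = true
[1.1.1.1.1.2] NOT true = false
[1.1.1.1.1] false OR false = false
[1.1.1.1.2.1.1] false → false (antecedent false ⇒ implication holds) = true
[1.1.1.1.2.1] NOT true = false
[1.1.1.1.2] NOT false = true
[1.1.1.1] false OR true = true
[1.1.1] NOT true = false
[1.1.2.1] true → true = true
[1.1.2.2] false AND true = false
[1.1.2.3] true AND false = false
[1.1.2] true AND false AND false = false
[1.1.3.3] false AND true = false
[1.1.3.4] false AND false = false
[1.1.3] false AND true AND false AND false = false
[1.1] false AND false AND false = false
[1] NOT false = true
[2] exactly-one(true, false, false) = true
[root] true AND true = true
Overall: true → enrolled

Enrolled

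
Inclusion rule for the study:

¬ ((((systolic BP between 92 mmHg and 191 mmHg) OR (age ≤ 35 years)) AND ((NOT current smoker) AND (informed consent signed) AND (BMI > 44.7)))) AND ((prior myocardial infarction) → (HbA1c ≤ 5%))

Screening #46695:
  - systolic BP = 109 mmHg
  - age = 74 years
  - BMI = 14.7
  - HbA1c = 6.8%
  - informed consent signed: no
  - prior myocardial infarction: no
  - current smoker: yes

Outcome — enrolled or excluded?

Enrolled

Atomic conditions:
  systolic BP between 92 mmHg and 191 mmHg: 109 in [92, 191] is true
  age ≤ 35 years: 74 ≤ 35 is false
  NOT current smoker: yes → false
  informed consent signed: no → false
  BMI > 44.7: 14.7 > 44.7 is false
  prior myocardial infarction: no → false
  HbA1c ≤ 5%: 6.8 ≤ 5 is false
Combine:
[1.1.1] true OR false = true
[1.1.2] false AND false AND false = false
[1.1] true AND false = false
[1] NOT false = true
[2] false → false (antecedent false ⇒ implication holds) = true
[root] true AND true = true
Overall: true → enrolled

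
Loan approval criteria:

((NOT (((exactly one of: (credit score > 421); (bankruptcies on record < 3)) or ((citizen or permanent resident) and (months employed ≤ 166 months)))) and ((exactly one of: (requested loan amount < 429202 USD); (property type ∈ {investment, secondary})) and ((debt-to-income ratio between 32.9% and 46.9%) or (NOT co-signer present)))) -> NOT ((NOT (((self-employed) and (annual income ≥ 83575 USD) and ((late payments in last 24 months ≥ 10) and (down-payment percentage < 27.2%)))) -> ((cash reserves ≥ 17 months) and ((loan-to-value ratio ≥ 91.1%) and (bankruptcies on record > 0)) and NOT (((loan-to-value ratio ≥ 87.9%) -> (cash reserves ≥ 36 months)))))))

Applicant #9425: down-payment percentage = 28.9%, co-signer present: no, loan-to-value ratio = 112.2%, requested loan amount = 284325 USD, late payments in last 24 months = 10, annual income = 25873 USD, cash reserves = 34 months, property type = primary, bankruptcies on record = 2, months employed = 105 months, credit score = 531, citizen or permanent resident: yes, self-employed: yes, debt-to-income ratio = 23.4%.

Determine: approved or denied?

Atomic conditions:
  credit score > 421: 531 > 421 is true
  bankruptcies on record < 3: 2 < 3 is true
  citizen or permanent resident: yes → true
  months employed ≤ 166 months: 105 ≤ 166 is true
  requested loan amount < 429202 USD: 284325 < 429202 is true
  property type ∈ {investment, secondary}: primary is not in the set → false
  debt-to-income ratio between 32.9% and 46.9%: 23.4 in [32.9, 46.9] is false
  NOT co-signer present: no → true
  self-employed: yes → true
  annual income ≥ 83575 USD: 25873 ≥ 83575 is false
  late payments in last 24 months ≥ 10: 10 ≥ 10 is true
  down-payment percentage < 27.2%: 28.9 < 27.2 is false
  cash reserves ≥ 17 months: 34 ≥ 17 is true
  loan-to-value ratio ≥ 91.1%: 112.2 ≥ 91.1 is true
  bankruptcies on record > 0: 2 > 0 is true
  loan-to-value ratio ≥ 87.9%: 112.2 ≥ 87.9 is true
  cash reserves ≥ 36 months: 34 ≥ 36 is false
Combine:
[1.1.1.1] exactly-one(true, true) = false
[1.1.1.2] true AND true = true
[1.1.1] false OR true = true
[1.1] NOT true = false
[1.2.1] exactly-one(true, false) = true
[1.2.2] false OR true = true
[1.2] true AND true = true
[1] false AND true = false
[2.1.1.1.3] true AND false = false
[2.1.1.1] true AND false AND false = false
[2.1.1] NOT false = true
[2.1.2.2] true AND true = true
[2.1.2.3.1] true → false = false
[2.1.2.3] NOT false = true
[2.1.2] true AND true AND true = true
[2.1] true → true = true
[2] NOT true = false
[root] false → false (antecedent false ⇒ implication holds) = true
Overall: true → approved

Approved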